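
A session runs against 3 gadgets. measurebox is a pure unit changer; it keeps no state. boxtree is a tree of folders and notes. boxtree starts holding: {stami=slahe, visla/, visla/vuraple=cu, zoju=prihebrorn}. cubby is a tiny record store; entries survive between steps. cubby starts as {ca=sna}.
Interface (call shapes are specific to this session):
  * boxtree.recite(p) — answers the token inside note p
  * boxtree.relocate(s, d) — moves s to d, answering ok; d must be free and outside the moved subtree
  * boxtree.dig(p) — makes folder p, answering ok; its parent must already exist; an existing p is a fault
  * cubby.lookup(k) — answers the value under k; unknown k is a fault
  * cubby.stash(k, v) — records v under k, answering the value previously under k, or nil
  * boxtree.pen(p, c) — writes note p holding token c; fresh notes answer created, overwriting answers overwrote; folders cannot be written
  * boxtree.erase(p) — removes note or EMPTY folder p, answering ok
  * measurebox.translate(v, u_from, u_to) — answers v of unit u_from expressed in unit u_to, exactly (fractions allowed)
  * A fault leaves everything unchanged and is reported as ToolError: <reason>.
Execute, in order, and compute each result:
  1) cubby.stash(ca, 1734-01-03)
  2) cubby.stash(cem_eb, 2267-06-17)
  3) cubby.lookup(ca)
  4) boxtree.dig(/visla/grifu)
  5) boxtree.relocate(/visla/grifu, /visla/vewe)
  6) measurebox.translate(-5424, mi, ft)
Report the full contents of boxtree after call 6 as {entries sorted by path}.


Answer: {stami=slahe, visla/, visla/vewe/, visla/vuraple=cu, zoju=prihebrorn}

Derivation:
;; 1. cubby.stash(k: ca, v: 1734-01-03) : sna
;; 2. cubby.stash(k: cem_eb, v: 2267-06-17) : nil
;; 3. cubby.lookup(k: ca) : 1734-01-03
;; 4. boxtree.dig(p: /visla/grifu) : ok
;; 5. boxtree.relocate(s: /visla/grifu, d: /visla/vewe) : ok
;; 6. measurebox.translate(v: -5424, u_from: mi, u_to: ft) : -28638720


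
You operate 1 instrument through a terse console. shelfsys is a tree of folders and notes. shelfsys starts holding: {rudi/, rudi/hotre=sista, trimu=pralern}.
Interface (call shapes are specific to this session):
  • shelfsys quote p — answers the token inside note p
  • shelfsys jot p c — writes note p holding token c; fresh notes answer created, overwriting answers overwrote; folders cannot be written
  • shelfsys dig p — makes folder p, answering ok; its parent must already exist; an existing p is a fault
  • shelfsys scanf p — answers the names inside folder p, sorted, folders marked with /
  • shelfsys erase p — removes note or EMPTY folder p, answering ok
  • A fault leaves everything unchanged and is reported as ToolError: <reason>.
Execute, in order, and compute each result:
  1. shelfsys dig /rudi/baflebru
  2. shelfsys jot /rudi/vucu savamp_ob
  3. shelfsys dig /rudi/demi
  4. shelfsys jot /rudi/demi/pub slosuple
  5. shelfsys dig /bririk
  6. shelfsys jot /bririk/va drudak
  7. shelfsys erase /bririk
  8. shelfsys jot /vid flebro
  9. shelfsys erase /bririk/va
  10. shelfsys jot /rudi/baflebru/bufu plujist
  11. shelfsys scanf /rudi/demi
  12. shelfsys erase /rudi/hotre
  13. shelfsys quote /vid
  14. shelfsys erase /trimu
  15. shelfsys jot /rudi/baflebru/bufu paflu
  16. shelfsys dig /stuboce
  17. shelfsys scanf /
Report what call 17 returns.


Answer: [bririk/, rudi/, stuboce/, vid]

Derivation:
Next I call shelfsys dig on p='/rudi/baflebru', → ok.
I call shelfsys jot on p='/rudi/vucu', c='savamp_ob', and see created.
I call shelfsys dig on p='/rudi/demi', — result: ok.
Now I run shelfsys jot on p='/rudi/demi/pub', c='slosuple', and observe created.
Now I run shelfsys dig on p='/bririk', and get ok.
I use shelfsys jot on p='/bririk/va', c='drudak', yielding created.
Next I call shelfsys erase on p='/bririk', which returns ToolError: not empty.
Invoking shelfsys jot on p='/vid', c='flebro', and observe created.
Next I call shelfsys erase on p='/bririk/va': ok.
I try shelfsys jot on p='/rudi/baflebru/bufu', c='plujist', giving created.
Then shelfsys scanf on p='/rudi/demi': [pub].
Calling shelfsys erase on p='/rudi/hotre': ok.
Calling shelfsys quote on p='/vid', → flebro.
Using shelfsys erase on p='/trimu', → ok.
I try shelfsys jot on p='/rudi/baflebru/bufu', c='paflu', and see overwrote.
I use shelfsys dig on p='/stuboce', yielding ok.
Using shelfsys scanf on p='/', and get [bririk/, rudi/, stuboce/, vid].


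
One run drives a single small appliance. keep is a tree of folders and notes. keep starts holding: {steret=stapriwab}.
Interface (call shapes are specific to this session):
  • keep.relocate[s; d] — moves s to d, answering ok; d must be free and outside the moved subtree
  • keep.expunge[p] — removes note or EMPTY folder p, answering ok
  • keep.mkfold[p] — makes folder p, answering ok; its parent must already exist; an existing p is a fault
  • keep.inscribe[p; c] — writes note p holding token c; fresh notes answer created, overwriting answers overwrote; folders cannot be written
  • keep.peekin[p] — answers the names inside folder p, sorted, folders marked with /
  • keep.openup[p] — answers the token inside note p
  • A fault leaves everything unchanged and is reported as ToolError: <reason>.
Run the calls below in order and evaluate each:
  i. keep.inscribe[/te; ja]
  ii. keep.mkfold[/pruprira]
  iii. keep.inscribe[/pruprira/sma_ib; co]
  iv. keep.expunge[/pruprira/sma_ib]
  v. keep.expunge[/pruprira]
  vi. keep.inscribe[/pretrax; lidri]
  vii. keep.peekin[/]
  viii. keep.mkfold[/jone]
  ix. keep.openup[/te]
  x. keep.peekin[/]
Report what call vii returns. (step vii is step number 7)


Act: keep.inscribe[p=/te; c=ja]
Obs: created
Act: keep.mkfold[p=/pruprira]
Obs: ok
Act: keep.inscribe[p=/pruprira/sma_ib; c=co]
Obs: created
Act: keep.expunge[p=/pruprira/sma_ib]
Obs: ok
Act: keep.expunge[p=/pruprira]
Obs: ok
Act: keep.inscribe[p=/pretrax; c=lidri]
Obs: created
Act: keep.peekin[p=/]
Obs: [pretrax, steret, te]
Act: keep.mkfold[p=/jone]
Obs: ok
Act: keep.openup[p=/te]
Obs: ja
Act: keep.peekin[p=/]
Obs: [jone/, pretrax, steret, te]

Answer: [pretrax, steret, te]


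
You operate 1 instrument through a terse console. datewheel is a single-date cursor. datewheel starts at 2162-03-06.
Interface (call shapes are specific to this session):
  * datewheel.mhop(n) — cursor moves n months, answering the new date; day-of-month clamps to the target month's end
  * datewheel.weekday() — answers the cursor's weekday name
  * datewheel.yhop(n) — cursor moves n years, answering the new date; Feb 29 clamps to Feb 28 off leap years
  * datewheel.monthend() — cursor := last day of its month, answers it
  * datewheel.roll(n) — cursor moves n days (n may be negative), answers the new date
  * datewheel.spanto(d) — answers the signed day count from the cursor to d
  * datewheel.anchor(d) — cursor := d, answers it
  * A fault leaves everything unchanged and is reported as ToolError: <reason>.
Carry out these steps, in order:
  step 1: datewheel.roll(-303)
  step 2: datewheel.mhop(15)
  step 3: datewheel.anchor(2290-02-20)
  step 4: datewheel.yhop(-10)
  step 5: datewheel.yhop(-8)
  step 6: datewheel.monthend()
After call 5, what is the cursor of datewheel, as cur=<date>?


Answer: cur=2272-02-20

Derivation:
Step: roll[n: -303]
Result: 2161-05-07
Step: mhop[n: 15]
Result: 2162-08-07
Step: anchor[d: 2290-02-20]
Result: 2290-02-20
Step: yhop[n: -10]
Result: 2280-02-20
Step: yhop[n: -8]
Result: 2272-02-20
Step: monthend[]
Result: 2272-02-29


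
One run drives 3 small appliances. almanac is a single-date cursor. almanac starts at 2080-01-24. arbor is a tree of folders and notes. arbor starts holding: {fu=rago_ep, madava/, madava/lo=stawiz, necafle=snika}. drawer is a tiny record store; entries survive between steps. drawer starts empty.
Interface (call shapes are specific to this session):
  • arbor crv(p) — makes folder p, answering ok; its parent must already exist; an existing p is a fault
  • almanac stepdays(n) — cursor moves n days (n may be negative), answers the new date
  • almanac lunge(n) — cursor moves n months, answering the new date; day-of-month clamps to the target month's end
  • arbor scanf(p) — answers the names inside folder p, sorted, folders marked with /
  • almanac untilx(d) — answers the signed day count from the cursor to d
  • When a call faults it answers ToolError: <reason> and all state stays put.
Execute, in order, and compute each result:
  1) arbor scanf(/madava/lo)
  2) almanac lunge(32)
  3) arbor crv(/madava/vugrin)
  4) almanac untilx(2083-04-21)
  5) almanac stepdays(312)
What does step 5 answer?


Now I run arbor scanf passing /madava/lo, and get ToolError: not a directory.
I invoke almanac lunge passing 32, and observe 2082-09-24.
Invoking arbor crv passing /madava/vugrin, giving ok.
I use almanac untilx passing 2083-04-21: 209.
Next I call almanac stepdays passing 312, and see 2083-08-02.

Answer: 2083-08-02


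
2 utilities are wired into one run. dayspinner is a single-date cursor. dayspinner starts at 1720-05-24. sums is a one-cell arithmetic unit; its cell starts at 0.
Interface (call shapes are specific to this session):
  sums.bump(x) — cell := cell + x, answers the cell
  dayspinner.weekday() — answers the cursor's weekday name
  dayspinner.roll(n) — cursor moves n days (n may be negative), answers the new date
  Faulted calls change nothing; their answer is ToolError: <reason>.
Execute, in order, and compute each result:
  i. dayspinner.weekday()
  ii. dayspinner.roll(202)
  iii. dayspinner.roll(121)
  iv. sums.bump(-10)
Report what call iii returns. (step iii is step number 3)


# 1. dayspinner.weekday() == Friday
# 2. dayspinner.roll(n=202) == 1720-12-12
# 3. dayspinner.roll(n=121) == 1721-04-12
# 4. sums.bump(x=-10) == -10

Answer: 1721-04-12


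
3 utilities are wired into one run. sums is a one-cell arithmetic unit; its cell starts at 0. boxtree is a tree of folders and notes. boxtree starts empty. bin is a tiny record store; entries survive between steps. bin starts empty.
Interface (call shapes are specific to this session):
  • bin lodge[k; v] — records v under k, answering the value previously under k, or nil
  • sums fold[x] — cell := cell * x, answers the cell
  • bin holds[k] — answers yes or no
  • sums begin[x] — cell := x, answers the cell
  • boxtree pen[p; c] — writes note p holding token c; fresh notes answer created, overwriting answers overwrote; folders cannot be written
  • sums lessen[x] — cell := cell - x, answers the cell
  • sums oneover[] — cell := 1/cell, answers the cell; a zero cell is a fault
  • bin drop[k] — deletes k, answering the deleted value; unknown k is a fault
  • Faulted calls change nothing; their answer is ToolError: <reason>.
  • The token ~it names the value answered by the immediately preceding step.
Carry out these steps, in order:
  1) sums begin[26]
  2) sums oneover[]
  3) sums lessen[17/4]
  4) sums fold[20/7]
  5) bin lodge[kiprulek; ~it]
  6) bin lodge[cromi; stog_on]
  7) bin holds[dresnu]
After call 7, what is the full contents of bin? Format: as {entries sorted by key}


==> sums begin(x='26')
<== 26
==> sums oneover()
<== 1/26
==> sums lessen(x='17/4')
<== -219/52
==> sums fold(x='20/7')
<== -1095/91
==> bin lodge(k='kiprulek', v='~it')
<== nil
==> bin lodge(k='cromi', v='stog_on')
<== nil
==> bin holds(k='dresnu')
<== no

Answer: {cromi=stog_on, kiprulek=-1095/91}


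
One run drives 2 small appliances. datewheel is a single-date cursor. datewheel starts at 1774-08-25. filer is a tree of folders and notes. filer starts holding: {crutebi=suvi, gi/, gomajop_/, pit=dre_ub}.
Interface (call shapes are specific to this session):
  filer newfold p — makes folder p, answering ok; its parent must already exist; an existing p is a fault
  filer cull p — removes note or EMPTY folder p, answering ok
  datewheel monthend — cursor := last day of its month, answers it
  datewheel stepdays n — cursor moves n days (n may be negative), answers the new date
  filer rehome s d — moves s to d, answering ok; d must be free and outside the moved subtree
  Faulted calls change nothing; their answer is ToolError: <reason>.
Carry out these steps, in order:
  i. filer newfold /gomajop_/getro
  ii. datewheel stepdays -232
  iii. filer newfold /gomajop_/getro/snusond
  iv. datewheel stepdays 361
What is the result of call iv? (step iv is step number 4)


Answer: 1775-01-01

Derivation:
Invoking filer newfold passing p→/gomajop_/getro, — result: ok.
Calling datewheel stepdays passing n→-232, → 1774-01-05.
I use filer newfold passing p→/gomajop_/getro/snusond, and observe ok.
Using datewheel stepdays passing n→361, giving 1775-01-01.


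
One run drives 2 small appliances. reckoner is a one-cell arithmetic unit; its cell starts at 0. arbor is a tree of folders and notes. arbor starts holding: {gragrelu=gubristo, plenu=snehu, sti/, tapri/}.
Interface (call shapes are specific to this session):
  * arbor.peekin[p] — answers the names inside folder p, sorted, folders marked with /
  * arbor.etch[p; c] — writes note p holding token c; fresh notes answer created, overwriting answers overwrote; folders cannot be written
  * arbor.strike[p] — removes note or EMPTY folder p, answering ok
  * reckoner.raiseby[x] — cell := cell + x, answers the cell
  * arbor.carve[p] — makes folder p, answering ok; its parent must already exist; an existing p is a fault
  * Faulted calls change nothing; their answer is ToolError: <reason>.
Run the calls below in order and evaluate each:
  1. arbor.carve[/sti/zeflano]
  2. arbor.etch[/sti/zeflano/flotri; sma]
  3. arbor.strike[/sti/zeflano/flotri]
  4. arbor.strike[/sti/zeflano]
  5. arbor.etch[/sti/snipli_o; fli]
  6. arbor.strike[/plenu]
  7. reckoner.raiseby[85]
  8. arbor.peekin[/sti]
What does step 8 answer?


Answer: [snipli_o]

Derivation:
> arbor.carve /sti/zeflano
:: ok
> arbor.etch /sti/zeflano/flotri sma
:: created
> arbor.strike /sti/zeflano/flotri
:: ok
> arbor.strike /sti/zeflano
:: ok
> arbor.etch /sti/snipli_o fli
:: created
> arbor.strike /plenu
:: ok
> reckoner.raiseby 85
:: 85
> arbor.peekin /sti
:: [snipli_o]


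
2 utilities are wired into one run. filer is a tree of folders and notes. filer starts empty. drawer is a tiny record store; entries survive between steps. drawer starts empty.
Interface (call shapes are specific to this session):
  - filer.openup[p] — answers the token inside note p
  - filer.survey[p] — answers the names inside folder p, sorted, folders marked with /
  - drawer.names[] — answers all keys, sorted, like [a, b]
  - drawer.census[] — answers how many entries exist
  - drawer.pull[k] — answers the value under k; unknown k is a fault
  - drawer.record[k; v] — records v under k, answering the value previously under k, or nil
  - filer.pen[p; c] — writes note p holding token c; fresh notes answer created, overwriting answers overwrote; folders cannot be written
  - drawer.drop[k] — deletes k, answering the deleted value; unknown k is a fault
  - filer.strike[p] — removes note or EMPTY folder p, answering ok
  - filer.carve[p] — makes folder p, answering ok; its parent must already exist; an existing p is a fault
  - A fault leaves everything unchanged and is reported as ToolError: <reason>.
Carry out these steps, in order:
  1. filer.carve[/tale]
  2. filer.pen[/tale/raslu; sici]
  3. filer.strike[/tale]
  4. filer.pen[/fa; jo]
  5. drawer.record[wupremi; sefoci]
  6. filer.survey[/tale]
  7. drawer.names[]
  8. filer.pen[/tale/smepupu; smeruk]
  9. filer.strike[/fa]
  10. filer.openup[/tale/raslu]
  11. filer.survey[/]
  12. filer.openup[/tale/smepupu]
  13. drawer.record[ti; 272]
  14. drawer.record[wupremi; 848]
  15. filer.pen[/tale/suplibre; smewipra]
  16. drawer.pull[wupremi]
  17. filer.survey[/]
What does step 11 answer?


Answer: [tale/]

Derivation:
Act: carve[p='/tale']
Obs: ok
Act: pen[p='/tale/raslu'; c='sici']
Obs: created
Act: strike[p='/tale']
Obs: ToolError: not empty
Act: pen[p='/fa'; c='jo']
Obs: created
Act: record[k='wupremi'; v='sefoci']
Obs: nil
Act: survey[p='/tale']
Obs: [raslu]
Act: names[]
Obs: [wupremi]
Act: pen[p='/tale/smepupu'; c='smeruk']
Obs: created
Act: strike[p='/fa']
Obs: ok
Act: openup[p='/tale/raslu']
Obs: sici
Act: survey[p='/']
Obs: [tale/]
Act: openup[p='/tale/smepupu']
Obs: smeruk
Act: record[k='ti'; v='272']
Obs: nil
Act: record[k='wupremi'; v='848']
Obs: sefoci
Act: pen[p='/tale/suplibre'; c='smewipra']
Obs: created
Act: pull[k='wupremi']
Obs: 848
Act: survey[p='/']
Obs: [tale/]


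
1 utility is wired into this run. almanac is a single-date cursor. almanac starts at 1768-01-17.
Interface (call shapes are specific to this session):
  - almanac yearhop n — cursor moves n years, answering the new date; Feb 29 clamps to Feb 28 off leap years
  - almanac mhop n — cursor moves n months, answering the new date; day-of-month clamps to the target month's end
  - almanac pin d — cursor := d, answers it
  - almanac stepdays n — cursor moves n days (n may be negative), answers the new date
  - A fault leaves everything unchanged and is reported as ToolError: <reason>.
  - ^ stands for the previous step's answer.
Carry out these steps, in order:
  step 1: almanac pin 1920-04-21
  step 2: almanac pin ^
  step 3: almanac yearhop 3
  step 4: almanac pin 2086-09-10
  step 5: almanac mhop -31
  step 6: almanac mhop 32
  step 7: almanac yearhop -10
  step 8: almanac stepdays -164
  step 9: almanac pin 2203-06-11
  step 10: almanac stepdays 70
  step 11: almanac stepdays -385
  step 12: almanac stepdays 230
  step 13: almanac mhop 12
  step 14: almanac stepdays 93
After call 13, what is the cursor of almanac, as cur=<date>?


~$ almanac pin d='1920-04-21'
= 1920-04-21
~$ almanac pin d='^'
= 1920-04-21
~$ almanac yearhop n='3'
= 1923-04-21
~$ almanac pin d='2086-09-10'
= 2086-09-10
~$ almanac mhop n='-31'
= 2084-02-10
~$ almanac mhop n='32'
= 2086-10-10
~$ almanac yearhop n='-10'
= 2076-10-10
~$ almanac stepdays n='-164'
= 2076-04-29
~$ almanac pin d='2203-06-11'
= 2203-06-11
~$ almanac stepdays n='70'
= 2203-08-20
~$ almanac stepdays n='-385'
= 2202-07-31
~$ almanac stepdays n='230'
= 2203-03-18
~$ almanac mhop n='12'
= 2204-03-18
~$ almanac stepdays n='93'
= 2204-06-19

Answer: cur=2204-03-18


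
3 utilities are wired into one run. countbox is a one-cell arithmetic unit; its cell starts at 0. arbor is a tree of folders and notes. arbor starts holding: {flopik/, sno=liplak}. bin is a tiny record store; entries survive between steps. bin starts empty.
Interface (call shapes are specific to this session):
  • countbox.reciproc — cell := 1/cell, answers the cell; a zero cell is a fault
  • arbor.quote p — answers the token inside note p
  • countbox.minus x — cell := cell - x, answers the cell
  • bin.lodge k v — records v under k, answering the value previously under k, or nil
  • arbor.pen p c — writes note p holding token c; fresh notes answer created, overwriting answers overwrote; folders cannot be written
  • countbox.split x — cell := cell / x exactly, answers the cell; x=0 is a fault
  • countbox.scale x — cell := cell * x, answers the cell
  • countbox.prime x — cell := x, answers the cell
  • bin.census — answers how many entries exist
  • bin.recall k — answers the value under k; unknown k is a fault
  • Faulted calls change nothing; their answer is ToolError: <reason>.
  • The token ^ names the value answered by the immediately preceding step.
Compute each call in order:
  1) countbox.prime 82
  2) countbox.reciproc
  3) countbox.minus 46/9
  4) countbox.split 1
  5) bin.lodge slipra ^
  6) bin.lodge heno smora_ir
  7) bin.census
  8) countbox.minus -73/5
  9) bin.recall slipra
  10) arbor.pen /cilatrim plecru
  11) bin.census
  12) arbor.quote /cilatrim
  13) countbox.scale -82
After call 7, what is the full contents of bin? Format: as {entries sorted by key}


-- 1. countbox.prime(x=82) == 82
-- 2. countbox.reciproc() == 1/82
-- 3. countbox.minus(x=46/9) == -3763/738
-- 4. countbox.split(x=1) == -3763/738
-- 5. bin.lodge(k=slipra, v=^) == nil
-- 6. bin.lodge(k=heno, v=smora_ir) == nil
-- 7. bin.census() == 2
-- 8. countbox.minus(x=-73/5) == 35059/3690
-- 9. bin.recall(k=slipra) == -3763/738
-- 10. arbor.pen(p=/cilatrim, c=plecru) == created
-- 11. bin.census() == 2
-- 12. arbor.quote(p=/cilatrim) == plecru
-- 13. countbox.scale(x=-82) == -35059/45

Answer: {heno=smora_ir, slipra=-3763/738}


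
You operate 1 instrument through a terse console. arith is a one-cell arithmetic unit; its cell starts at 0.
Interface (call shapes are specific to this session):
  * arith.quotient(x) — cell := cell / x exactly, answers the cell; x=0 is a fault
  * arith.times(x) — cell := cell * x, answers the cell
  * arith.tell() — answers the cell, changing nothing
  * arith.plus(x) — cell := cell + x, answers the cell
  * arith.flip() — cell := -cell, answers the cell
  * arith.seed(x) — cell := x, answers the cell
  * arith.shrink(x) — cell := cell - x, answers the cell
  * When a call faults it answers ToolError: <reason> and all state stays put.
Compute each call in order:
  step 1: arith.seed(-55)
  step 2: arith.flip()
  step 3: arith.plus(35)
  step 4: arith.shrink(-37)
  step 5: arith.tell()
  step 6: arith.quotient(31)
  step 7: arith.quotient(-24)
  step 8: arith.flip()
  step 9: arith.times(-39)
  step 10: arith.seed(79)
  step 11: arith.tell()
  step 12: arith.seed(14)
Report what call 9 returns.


I try arith.seed on x=-55, → -55.
Next I call arith.flip, and observe 55.
I use arith.plus on x=35, giving 90.
Now I run arith.shrink on x=-37, — result: 127.
I call arith.tell, and see 127.
I try arith.quotient on x=31, — result: 127/31.
Then arith.quotient on x=-24, — result: -127/744.
Using arith.flip, → 127/744.
Now I run arith.times on x=-39: -1651/248.
Invoking arith.seed on x=79, and see 79.
I try arith.tell, → 79.
Using arith.seed on x=14, and observe 14.

Answer: -1651/248


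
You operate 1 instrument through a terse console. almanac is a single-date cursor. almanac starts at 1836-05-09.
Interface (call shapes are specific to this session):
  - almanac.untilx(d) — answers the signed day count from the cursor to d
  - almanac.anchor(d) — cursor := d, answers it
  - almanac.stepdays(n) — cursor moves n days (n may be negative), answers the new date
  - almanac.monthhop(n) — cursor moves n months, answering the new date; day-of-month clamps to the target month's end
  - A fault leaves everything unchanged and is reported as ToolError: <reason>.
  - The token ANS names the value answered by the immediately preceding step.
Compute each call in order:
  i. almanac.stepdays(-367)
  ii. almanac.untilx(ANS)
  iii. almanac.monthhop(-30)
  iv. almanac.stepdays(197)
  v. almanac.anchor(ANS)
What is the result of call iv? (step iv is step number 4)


I run almanac.stepdays on -367, and see 1835-05-08.
I use almanac.untilx on ANS, — result: 0.
I call almanac.monthhop on -30, and get 1832-11-08.
Invoking almanac.stepdays on 197, → 1833-05-24.
Next I call almanac.anchor on ANS, which returns 1833-05-24.

Answer: 1833-05-24


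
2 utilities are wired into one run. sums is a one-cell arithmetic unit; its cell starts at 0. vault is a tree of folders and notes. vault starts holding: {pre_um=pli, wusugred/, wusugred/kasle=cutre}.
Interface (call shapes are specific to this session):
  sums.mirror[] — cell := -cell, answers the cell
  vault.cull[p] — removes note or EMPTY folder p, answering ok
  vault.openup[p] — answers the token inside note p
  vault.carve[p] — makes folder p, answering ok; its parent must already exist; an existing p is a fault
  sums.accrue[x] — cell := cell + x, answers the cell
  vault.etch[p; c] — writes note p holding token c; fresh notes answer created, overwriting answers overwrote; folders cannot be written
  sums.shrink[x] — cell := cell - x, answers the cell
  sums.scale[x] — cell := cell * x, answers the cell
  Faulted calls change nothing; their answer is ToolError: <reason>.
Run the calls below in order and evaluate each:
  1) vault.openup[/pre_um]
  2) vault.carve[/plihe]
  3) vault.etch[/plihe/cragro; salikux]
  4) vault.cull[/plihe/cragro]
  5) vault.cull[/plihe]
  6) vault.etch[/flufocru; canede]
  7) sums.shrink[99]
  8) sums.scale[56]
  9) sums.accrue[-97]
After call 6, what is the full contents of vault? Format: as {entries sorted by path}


Answer: {flufocru=canede, pre_um=pli, wusugred/, wusugred/kasle=cutre}

Derivation:
$ vault.openup p→/pre_um
:: pli
$ vault.carve p→/plihe
:: ok
$ vault.etch p→/plihe/cragro c→salikux
:: created
$ vault.cull p→/plihe/cragro
:: ok
$ vault.cull p→/plihe
:: ok
$ vault.etch p→/flufocru c→canede
:: created
$ sums.shrink x→99
:: -99
$ sums.scale x→56
:: -5544
$ sums.accrue x→-97
:: -5641


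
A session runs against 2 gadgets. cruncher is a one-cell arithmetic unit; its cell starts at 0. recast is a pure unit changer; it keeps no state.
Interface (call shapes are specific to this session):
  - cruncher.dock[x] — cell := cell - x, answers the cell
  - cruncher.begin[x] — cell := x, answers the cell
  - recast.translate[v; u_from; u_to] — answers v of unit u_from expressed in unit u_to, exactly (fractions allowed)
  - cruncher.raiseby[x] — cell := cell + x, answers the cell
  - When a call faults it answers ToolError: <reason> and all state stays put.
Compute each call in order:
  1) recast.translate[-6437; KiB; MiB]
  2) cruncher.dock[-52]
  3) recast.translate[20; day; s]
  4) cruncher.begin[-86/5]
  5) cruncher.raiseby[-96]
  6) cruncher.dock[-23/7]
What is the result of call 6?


Answer: -3847/35

Derivation:
;; recast.translate(v: -6437, u_from: KiB, u_to: MiB) == -6437/1024
;; cruncher.dock(x: -52) == 52
;; recast.translate(v: 20, u_from: day, u_to: s) == 1728000
;; cruncher.begin(x: -86/5) == -86/5
;; cruncher.raiseby(x: -96) == -566/5
;; cruncher.dock(x: -23/7) == -3847/35


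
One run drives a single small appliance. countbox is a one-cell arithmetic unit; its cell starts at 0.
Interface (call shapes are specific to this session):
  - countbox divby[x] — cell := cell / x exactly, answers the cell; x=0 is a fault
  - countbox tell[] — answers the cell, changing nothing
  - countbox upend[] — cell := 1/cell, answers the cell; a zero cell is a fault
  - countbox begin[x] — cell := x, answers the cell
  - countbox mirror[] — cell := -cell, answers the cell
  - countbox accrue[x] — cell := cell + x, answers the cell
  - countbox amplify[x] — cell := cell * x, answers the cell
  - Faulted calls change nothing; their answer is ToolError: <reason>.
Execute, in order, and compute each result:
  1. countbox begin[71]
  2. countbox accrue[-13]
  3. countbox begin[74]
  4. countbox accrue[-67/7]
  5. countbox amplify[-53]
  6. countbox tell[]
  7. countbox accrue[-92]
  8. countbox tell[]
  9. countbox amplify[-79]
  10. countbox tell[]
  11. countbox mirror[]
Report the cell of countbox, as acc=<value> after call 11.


Answer: acc=-1939213/7

Derivation:
// 1. countbox begin(x='71') ~> 71
// 2. countbox accrue(x='-13') ~> 58
// 3. countbox begin(x='74') ~> 74
// 4. countbox accrue(x='-67/7') ~> 451/7
// 5. countbox amplify(x='-53') ~> -23903/7
// 6. countbox tell() ~> -23903/7
// 7. countbox accrue(x='-92') ~> -24547/7
// 8. countbox tell() ~> -24547/7
// 9. countbox amplify(x='-79') ~> 1939213/7
// 10. countbox tell() ~> 1939213/7
// 11. countbox mirror() ~> -1939213/7


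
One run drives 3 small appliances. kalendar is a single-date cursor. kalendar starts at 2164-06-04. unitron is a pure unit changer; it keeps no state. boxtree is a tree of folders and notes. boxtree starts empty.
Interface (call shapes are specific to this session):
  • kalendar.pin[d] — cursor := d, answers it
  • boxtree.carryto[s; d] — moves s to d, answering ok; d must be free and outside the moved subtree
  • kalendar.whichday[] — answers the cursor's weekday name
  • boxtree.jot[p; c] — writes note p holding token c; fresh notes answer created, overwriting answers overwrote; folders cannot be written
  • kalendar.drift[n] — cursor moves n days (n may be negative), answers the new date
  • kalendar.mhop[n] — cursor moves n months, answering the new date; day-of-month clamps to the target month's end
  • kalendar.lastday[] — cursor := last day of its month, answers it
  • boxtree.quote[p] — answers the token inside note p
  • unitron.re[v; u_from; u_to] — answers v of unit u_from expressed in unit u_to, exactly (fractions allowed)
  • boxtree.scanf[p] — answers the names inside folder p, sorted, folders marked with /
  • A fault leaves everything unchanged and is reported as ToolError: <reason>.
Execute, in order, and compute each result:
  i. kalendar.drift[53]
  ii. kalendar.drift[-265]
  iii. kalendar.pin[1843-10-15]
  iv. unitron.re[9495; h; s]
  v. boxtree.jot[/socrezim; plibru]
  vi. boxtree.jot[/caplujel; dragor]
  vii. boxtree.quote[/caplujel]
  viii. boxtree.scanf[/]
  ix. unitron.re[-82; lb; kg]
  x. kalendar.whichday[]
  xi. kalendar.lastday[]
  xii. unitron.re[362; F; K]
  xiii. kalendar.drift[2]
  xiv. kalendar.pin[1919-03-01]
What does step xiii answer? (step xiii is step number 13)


$ kalendar.drift 53
[out] 2164-07-27
$ kalendar.drift -265
[out] 2163-11-05
$ kalendar.pin 1843-10-15
[out] 1843-10-15
$ unitron.re 9495 h s
[out] 34182000
$ boxtree.jot /socrezim plibru
[out] created
$ boxtree.jot /caplujel dragor
[out] created
$ boxtree.quote /caplujel
[out] dragor
$ boxtree.scanf /
[out] [caplujel, socrezim]
$ unitron.re -82 lb kg
[out] -1859728717/50000000
$ kalendar.whichday
[out] Sunday
$ kalendar.lastday
[out] 1843-10-31
$ unitron.re 362 F K
[out] 27389/60
$ kalendar.drift 2
[out] 1843-11-02
$ kalendar.pin 1919-03-01
[out] 1919-03-01

Answer: 1843-11-02


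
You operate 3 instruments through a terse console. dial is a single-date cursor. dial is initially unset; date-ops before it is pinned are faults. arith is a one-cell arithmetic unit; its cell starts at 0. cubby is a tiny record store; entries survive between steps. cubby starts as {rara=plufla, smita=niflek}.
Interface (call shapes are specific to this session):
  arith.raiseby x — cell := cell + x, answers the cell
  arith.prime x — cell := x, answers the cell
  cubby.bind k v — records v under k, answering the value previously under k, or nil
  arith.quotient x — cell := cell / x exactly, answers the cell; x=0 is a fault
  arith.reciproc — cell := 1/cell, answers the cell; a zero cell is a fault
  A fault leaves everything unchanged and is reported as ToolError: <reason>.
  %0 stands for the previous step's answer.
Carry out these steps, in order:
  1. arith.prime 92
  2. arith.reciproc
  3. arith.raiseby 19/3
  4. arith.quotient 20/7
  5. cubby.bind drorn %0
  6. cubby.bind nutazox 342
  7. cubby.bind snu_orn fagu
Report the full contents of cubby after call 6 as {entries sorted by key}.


Answer: {drorn=12257/5520, nutazox=342, rara=plufla, smita=niflek}

Derivation:
-- 1. prime(x: 92) -> 92
-- 2. reciproc() -> 1/92
-- 3. raiseby(x: 19/3) -> 1751/276
-- 4. quotient(x: 20/7) -> 12257/5520
-- 5. bind(k: drorn, v: %0) -> nil
-- 6. bind(k: nutazox, v: 342) -> nil
-- 7. bind(k: snu_orn, v: fagu) -> nil


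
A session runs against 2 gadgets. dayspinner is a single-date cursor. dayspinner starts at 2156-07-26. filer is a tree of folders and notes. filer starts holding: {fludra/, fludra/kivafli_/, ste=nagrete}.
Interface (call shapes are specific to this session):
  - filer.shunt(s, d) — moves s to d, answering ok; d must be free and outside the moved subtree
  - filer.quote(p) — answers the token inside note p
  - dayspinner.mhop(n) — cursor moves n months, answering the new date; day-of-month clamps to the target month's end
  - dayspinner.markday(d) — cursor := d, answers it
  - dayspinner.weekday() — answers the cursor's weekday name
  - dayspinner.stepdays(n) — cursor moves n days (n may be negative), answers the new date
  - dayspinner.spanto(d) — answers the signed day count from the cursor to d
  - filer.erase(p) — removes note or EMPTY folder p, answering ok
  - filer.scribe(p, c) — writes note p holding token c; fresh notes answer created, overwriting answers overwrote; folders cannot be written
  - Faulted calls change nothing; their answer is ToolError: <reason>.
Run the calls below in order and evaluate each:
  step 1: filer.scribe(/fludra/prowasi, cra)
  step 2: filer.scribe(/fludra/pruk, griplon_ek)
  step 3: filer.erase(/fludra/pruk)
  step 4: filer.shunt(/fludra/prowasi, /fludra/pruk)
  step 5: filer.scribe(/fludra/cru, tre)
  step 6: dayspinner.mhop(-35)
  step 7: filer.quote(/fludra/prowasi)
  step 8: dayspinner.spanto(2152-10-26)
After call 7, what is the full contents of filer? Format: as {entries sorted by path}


Answer: {fludra/, fludra/cru=tre, fludra/kivafli_/, fludra/pruk=cra, ste=nagrete}

Derivation:
Act: filer.scribe[p→/fludra/prowasi; c→cra]
Obs: created
Act: filer.scribe[p→/fludra/pruk; c→griplon_ek]
Obs: created
Act: filer.erase[p→/fludra/pruk]
Obs: ok
Act: filer.shunt[s→/fludra/prowasi; d→/fludra/pruk]
Obs: ok
Act: filer.scribe[p→/fludra/cru; c→tre]
Obs: created
Act: dayspinner.mhop[n→-35]
Obs: 2153-08-26
Act: filer.quote[p→/fludra/prowasi]
Obs: ToolError: not found
Act: dayspinner.spanto[d→2152-10-26]
Obs: -304


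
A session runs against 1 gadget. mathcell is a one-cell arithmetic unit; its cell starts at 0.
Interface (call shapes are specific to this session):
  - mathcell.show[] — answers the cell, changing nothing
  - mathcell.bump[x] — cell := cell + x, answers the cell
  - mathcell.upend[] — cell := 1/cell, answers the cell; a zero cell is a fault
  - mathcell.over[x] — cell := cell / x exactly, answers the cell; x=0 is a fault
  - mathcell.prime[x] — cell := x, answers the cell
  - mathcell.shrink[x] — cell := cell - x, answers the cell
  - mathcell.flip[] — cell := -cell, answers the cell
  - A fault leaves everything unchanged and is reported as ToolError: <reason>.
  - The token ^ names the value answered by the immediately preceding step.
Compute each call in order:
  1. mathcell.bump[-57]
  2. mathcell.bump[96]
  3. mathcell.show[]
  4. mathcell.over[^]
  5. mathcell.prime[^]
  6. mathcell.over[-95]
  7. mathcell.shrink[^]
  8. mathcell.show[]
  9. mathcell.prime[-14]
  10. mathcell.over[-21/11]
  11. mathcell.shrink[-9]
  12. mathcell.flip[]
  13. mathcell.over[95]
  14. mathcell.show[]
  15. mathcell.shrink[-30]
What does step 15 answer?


CALL mathcell.bump[-57]
RET  -57
CALL mathcell.bump[96]
RET  39
CALL mathcell.show[]
RET  39
CALL mathcell.over[^]
RET  1
CALL mathcell.prime[^]
RET  1
CALL mathcell.over[-95]
RET  -1/95
CALL mathcell.shrink[^]
RET  0
CALL mathcell.show[]
RET  0
CALL mathcell.prime[-14]
RET  -14
CALL mathcell.over[-21/11]
RET  22/3
CALL mathcell.shrink[-9]
RET  49/3
CALL mathcell.flip[]
RET  -49/3
CALL mathcell.over[95]
RET  -49/285
CALL mathcell.show[]
RET  -49/285
CALL mathcell.shrink[-30]
RET  8501/285

Answer: 8501/285


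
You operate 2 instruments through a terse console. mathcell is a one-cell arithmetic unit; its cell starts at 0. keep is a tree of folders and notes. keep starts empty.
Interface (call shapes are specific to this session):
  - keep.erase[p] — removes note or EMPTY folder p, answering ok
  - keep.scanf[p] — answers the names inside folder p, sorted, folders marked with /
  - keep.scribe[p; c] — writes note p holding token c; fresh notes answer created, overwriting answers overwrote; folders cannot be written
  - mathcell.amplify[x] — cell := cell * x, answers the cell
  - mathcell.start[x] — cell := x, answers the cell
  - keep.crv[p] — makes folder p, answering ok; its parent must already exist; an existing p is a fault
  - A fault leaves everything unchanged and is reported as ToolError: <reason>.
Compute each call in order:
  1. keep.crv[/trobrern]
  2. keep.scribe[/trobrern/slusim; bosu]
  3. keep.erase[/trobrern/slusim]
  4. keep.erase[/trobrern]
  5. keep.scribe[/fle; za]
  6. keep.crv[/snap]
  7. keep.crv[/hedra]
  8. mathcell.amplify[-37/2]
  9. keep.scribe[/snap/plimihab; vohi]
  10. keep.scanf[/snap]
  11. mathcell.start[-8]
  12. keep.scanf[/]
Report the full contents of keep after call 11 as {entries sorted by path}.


Answer: {fle=za, hedra/, snap/, snap/plimihab=vohi}

Derivation:
CALL crv[/trobrern]
RET  ok
CALL scribe[/trobrern/slusim; bosu]
RET  created
CALL erase[/trobrern/slusim]
RET  ok
CALL erase[/trobrern]
RET  ok
CALL scribe[/fle; za]
RET  created
CALL crv[/snap]
RET  ok
CALL crv[/hedra]
RET  ok
CALL amplify[-37/2]
RET  0
CALL scribe[/snap/plimihab; vohi]
RET  created
CALL scanf[/snap]
RET  [plimihab]
CALL start[-8]
RET  -8
CALL scanf[/]
RET  [fle, hedra/, snap/]


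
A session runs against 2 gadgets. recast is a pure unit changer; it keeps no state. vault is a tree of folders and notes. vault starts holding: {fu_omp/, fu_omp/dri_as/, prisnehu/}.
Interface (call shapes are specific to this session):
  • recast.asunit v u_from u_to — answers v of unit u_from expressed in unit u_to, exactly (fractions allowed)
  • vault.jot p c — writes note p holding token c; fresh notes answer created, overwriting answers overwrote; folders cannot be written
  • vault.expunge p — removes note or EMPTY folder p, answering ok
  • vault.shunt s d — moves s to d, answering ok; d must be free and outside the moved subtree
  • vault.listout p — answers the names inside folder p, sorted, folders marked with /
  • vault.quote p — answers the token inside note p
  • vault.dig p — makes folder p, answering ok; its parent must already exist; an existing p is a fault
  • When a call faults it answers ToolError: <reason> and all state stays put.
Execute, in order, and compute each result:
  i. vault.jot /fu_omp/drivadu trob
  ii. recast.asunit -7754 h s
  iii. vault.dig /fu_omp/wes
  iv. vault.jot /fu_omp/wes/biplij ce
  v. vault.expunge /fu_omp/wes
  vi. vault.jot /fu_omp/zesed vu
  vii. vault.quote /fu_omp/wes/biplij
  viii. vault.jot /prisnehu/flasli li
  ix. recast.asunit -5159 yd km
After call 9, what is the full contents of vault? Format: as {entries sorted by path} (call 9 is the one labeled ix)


[in] vault.jot p: /fu_omp/drivadu c: trob
:: created
[in] recast.asunit v: -7754 u_from: h u_to: s
:: -27914400
[in] vault.dig p: /fu_omp/wes
:: ok
[in] vault.jot p: /fu_omp/wes/biplij c: ce
:: created
[in] vault.expunge p: /fu_omp/wes
:: ToolError: not empty
[in] vault.jot p: /fu_omp/zesed c: vu
:: created
[in] vault.quote p: /fu_omp/wes/biplij
:: ce
[in] vault.jot p: /prisnehu/flasli c: li
:: created
[in] recast.asunit v: -5159 u_from: yd u_to: km
:: -5896737/1250000

Answer: {fu_omp/, fu_omp/dri_as/, fu_omp/drivadu=trob, fu_omp/wes/, fu_omp/wes/biplij=ce, fu_omp/zesed=vu, prisnehu/, prisnehu/flasli=li}


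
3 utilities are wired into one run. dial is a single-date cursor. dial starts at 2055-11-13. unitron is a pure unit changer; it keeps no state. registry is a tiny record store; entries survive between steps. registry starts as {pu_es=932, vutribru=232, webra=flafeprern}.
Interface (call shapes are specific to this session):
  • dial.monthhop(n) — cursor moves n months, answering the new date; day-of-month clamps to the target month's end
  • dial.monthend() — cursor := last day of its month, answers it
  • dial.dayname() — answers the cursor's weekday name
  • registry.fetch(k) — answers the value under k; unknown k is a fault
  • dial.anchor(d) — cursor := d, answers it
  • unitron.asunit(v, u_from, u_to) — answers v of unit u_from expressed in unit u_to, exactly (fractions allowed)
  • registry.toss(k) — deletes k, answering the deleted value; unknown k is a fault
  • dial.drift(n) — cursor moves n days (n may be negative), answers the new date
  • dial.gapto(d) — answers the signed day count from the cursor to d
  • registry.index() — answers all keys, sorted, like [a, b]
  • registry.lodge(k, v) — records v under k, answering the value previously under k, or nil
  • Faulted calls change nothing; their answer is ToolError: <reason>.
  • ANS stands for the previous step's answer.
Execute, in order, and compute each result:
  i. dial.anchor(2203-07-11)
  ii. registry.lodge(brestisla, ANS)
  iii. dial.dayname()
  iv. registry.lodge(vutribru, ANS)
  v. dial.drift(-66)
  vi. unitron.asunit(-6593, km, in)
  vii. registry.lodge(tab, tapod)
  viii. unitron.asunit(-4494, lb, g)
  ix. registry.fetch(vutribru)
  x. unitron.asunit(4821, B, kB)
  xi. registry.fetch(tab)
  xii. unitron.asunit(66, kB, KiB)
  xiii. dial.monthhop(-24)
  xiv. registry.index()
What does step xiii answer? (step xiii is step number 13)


Answer: 2201-05-06

Derivation:
> anchor d='2203-07-11'
  2203-07-11
> lodge k='brestisla' v='ANS'
  nil
> dayname
  Monday
> lodge k='vutribru' v='ANS'
  232
> drift n='-66'
  2203-05-06
> asunit v='-6593' u_from='km' u_to='in'
  -32965000000/127
> lodge k='tab' v='tapod'
  nil
> asunit v='-4494' u_from='lb' u_to='g'
  -101922205539/50000
> fetch k='vutribru'
  Monday
> asunit v='4821' u_from='B' u_to='kB'
  4821/1000
> fetch k='tab'
  tapod
> asunit v='66' u_from='kB' u_to='KiB'
  4125/64
> monthhop n='-24'
  2201-05-06
> index
  [brestisla, pu_es, tab, vutribru, webra]
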